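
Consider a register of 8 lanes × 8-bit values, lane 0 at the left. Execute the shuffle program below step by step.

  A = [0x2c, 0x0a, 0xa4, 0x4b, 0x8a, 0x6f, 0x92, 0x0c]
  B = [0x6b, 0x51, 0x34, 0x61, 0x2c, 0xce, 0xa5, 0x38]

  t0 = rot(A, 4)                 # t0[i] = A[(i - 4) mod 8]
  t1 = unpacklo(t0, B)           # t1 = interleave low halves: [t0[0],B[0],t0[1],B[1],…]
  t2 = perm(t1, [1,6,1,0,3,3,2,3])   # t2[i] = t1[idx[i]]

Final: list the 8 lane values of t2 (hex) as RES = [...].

RES = [0x6b, 0x0c, 0x6b, 0x8a, 0x51, 0x51, 0x6f, 0x51]

  t0: 8a 6f 92 0c 2c 0a a4 4b
  t1: 8a 6b 6f 51 92 34 0c 61
  t2: 6b 0c 6b 8a 51 51 6f 51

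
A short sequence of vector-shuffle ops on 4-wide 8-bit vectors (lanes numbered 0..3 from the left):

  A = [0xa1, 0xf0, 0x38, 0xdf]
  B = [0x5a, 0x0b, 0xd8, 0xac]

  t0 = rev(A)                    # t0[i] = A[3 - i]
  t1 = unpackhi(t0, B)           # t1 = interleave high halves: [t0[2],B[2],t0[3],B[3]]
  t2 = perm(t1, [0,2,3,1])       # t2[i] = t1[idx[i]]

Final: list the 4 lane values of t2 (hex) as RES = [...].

t0 = [0xdf, 0x38, 0xf0, 0xa1]
t1 = [0xf0, 0xd8, 0xa1, 0xac]
t2 = [0xf0, 0xa1, 0xac, 0xd8]

RES = [ 0xf0  0xa1  0xac  0xd8 ]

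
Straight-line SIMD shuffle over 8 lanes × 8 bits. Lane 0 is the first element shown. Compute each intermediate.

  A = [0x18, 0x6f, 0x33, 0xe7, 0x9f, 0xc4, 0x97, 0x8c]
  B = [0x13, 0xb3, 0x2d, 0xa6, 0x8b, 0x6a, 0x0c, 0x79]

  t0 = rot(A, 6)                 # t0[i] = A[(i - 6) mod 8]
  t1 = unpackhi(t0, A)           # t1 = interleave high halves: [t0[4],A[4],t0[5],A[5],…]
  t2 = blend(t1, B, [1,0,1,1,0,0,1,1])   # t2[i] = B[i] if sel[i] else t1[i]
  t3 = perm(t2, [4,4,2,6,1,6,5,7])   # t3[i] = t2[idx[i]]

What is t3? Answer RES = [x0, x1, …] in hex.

→ t0 |33|e7|9f|c4|97|8c|18|6f|
→ t1 |97|9f|8c|c4|18|97|6f|8c|
→ t2 |13|9f|2d|a6|18|97|0c|79|
→ t3 |18|18|2d|0c|9f|0c|97|79|

RES = [ 0x18  0x18  0x2d  0x0c  0x9f  0x0c  0x97  0x79 ]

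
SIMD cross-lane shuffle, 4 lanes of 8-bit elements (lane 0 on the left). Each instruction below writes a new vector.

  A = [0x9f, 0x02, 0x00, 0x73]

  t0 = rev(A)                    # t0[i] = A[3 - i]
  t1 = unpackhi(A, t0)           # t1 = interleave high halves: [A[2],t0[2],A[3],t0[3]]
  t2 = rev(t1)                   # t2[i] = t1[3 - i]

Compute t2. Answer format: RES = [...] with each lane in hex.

t0 = [0x73, 0x00, 0x02, 0x9f]
t1 = [0x00, 0x02, 0x73, 0x9f]
t2 = [0x9f, 0x73, 0x02, 0x00]

RES = [0x9f, 0x73, 0x02, 0x00]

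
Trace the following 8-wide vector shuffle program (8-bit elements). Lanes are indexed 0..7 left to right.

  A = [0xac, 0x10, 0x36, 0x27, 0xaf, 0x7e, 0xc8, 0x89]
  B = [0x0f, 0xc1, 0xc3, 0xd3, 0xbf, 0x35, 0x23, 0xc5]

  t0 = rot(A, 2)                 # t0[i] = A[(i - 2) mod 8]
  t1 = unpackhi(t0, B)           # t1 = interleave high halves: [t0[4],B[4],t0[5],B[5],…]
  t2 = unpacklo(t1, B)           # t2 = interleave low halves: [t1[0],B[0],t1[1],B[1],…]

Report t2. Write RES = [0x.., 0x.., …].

RES = [0x36, 0x0f, 0xbf, 0xc1, 0x27, 0xc3, 0x35, 0xd3]

t0 = [0xc8, 0x89, 0xac, 0x10, 0x36, 0x27, 0xaf, 0x7e]
t1 = [0x36, 0xbf, 0x27, 0x35, 0xaf, 0x23, 0x7e, 0xc5]
t2 = [0x36, 0x0f, 0xbf, 0xc1, 0x27, 0xc3, 0x35, 0xd3]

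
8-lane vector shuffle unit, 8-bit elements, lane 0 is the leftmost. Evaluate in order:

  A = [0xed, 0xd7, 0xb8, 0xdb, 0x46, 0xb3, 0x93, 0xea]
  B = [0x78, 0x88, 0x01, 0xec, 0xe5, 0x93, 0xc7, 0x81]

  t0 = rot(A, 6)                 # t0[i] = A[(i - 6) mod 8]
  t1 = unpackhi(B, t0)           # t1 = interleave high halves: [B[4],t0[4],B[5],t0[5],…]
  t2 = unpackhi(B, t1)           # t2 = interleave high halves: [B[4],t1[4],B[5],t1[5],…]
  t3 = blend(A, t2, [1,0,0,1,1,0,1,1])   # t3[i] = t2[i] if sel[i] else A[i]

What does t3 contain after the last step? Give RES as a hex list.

  t0: b8 db 46 b3 93 ea ed d7
  t1: e5 93 93 ea c7 ed 81 d7
  t2: e5 c7 93 ed c7 81 81 d7
  t3: e5 d7 b8 ed c7 b3 81 d7

RES = [0xe5, 0xd7, 0xb8, 0xed, 0xc7, 0xb3, 0x81, 0xd7]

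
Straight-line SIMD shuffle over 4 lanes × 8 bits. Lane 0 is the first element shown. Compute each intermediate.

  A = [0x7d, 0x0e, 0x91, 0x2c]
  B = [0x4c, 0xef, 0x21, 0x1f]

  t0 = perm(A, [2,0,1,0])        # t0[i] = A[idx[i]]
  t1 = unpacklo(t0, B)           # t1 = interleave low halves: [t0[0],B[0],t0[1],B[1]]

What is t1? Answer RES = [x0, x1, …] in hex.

  t0: 91 7d 0e 7d
  t1: 91 4c 7d ef

RES = [ 0x91  0x4c  0x7d  0xef ]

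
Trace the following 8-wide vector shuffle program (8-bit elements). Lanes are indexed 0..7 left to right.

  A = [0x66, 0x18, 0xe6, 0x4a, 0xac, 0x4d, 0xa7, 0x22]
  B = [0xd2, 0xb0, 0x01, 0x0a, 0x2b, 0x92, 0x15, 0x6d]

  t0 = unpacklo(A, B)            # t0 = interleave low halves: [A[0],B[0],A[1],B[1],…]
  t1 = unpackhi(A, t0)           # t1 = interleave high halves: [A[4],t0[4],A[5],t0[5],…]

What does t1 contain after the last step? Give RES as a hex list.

RES = [0xac, 0xe6, 0x4d, 0x01, 0xa7, 0x4a, 0x22, 0x0a]

→ t0 |66|d2|18|b0|e6|01|4a|0a|
→ t1 |ac|e6|4d|01|a7|4a|22|0a|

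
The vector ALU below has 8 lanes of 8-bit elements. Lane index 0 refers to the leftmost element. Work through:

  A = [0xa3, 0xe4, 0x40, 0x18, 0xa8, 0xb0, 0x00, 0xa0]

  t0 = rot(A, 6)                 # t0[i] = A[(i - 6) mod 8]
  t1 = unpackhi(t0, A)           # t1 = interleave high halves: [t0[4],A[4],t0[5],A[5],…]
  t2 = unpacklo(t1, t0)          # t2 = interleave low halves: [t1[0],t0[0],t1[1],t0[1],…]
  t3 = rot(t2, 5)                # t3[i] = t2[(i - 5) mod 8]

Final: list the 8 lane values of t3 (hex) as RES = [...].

RES = [ 0x18  0xa0  0xa8  0xb0  0xb0  0x00  0x40  0xa8 ]

→ t0 |40|18|a8|b0|00|a0|a3|e4|
→ t1 |00|a8|a0|b0|a3|00|e4|a0|
→ t2 |00|40|a8|18|a0|a8|b0|b0|
→ t3 |18|a0|a8|b0|b0|00|40|a8|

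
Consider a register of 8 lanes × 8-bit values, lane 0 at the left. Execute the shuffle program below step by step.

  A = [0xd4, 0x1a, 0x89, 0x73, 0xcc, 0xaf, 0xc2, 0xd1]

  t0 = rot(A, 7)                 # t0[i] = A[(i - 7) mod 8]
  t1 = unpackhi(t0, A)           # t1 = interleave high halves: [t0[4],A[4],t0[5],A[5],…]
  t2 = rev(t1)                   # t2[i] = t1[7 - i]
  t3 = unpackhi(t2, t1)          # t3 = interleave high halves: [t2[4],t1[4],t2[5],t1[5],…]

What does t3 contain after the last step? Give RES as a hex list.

→ t0 |1a|89|73|cc|af|c2|d1|d4|
→ t1 |af|cc|c2|af|d1|c2|d4|d1|
→ t2 |d1|d4|c2|d1|af|c2|cc|af|
→ t3 |af|d1|c2|c2|cc|d4|af|d1|

RES = [0xaf, 0xd1, 0xc2, 0xc2, 0xcc, 0xd4, 0xaf, 0xd1]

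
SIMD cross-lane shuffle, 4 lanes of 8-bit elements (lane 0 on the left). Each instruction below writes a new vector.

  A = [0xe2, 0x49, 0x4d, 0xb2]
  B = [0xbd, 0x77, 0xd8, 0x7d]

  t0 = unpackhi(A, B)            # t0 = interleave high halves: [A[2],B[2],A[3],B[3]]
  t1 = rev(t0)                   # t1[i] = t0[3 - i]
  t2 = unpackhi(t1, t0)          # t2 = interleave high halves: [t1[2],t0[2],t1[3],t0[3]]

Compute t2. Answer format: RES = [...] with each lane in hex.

  t0: 4d d8 b2 7d
  t1: 7d b2 d8 4d
  t2: d8 b2 4d 7d

RES = [0xd8, 0xb2, 0x4d, 0x7d]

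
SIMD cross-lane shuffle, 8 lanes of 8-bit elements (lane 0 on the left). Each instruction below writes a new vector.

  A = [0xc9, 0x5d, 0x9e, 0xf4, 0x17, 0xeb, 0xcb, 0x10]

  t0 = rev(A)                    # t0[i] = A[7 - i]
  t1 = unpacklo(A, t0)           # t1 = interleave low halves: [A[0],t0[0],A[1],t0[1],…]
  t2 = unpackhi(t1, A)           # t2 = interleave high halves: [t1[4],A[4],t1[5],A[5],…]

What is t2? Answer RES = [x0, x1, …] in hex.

RES = [ 0x9e  0x17  0xeb  0xeb  0xf4  0xcb  0x17  0x10 ]

  t0: 10 cb eb 17 f4 9e 5d c9
  t1: c9 10 5d cb 9e eb f4 17
  t2: 9e 17 eb eb f4 cb 17 10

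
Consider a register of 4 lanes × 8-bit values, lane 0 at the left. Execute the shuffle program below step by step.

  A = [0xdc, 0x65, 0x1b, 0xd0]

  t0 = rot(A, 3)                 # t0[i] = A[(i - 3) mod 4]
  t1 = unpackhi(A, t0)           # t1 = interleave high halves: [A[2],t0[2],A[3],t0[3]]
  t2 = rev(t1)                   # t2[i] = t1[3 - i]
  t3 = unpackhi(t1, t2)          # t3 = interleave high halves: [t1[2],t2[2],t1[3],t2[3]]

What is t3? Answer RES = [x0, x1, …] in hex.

RES = [0xd0, 0xd0, 0xdc, 0x1b]

  t0: 65 1b d0 dc
  t1: 1b d0 d0 dc
  t2: dc d0 d0 1b
  t3: d0 d0 dc 1b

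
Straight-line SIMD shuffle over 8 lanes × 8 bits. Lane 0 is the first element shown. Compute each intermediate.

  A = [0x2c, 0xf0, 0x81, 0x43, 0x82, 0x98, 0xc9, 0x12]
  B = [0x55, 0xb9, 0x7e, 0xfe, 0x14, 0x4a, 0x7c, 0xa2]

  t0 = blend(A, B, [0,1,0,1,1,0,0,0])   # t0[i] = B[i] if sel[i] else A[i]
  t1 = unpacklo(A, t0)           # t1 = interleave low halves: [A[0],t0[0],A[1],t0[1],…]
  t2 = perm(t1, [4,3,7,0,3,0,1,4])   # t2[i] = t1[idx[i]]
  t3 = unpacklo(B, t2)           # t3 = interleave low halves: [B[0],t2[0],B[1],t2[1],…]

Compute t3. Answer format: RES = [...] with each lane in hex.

RES = [0x55, 0x81, 0xb9, 0xb9, 0x7e, 0xfe, 0xfe, 0x2c]

t0 = [0x2c, 0xb9, 0x81, 0xfe, 0x14, 0x98, 0xc9, 0x12]
t1 = [0x2c, 0x2c, 0xf0, 0xb9, 0x81, 0x81, 0x43, 0xfe]
t2 = [0x81, 0xb9, 0xfe, 0x2c, 0xb9, 0x2c, 0x2c, 0x81]
t3 = [0x55, 0x81, 0xb9, 0xb9, 0x7e, 0xfe, 0xfe, 0x2c]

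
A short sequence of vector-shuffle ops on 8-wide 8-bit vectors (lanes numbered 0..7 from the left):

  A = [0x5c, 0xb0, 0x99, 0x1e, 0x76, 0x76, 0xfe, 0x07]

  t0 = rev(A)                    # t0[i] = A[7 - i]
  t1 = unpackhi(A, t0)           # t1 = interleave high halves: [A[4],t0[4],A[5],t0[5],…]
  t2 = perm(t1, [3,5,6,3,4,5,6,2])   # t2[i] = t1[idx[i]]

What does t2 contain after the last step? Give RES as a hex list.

→ t0 |07|fe|76|76|1e|99|b0|5c|
→ t1 |76|1e|76|99|fe|b0|07|5c|
→ t2 |99|b0|07|99|fe|b0|07|76|

RES = [ 0x99  0xb0  0x07  0x99  0xfe  0xb0  0x07  0x76 ]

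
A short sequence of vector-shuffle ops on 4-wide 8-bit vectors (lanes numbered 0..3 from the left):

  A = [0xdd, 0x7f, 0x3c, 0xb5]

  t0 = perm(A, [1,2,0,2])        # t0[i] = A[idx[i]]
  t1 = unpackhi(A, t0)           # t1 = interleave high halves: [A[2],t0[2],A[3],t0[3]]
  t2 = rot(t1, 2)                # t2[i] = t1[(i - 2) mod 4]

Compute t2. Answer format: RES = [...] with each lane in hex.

RES = [ 0xb5  0x3c  0x3c  0xdd ]

t0 = [0x7f, 0x3c, 0xdd, 0x3c]
t1 = [0x3c, 0xdd, 0xb5, 0x3c]
t2 = [0xb5, 0x3c, 0x3c, 0xdd]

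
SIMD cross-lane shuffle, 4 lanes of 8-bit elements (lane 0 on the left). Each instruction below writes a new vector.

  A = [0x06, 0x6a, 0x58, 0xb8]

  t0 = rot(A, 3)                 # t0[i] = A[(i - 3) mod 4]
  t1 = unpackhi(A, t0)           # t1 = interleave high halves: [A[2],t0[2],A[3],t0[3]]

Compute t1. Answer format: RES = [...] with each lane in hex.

RES = [0x58, 0xb8, 0xb8, 0x06]

→ t0 |6a|58|b8|06|
→ t1 |58|b8|b8|06|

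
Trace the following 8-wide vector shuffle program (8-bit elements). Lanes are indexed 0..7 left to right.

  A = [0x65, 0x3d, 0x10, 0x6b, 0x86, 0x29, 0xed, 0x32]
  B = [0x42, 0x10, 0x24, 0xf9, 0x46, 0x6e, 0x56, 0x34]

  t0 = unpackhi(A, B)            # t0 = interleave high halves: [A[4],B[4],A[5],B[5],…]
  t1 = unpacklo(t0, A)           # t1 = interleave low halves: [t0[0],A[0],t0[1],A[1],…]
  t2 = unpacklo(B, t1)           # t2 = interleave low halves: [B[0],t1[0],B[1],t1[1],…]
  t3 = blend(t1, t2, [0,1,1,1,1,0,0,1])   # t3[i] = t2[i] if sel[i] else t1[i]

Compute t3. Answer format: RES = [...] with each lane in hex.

RES = [ 0x86  0x86  0x10  0x65  0x24  0x10  0x6e  0x3d ]

→ t0 |86|46|29|6e|ed|56|32|34|
→ t1 |86|65|46|3d|29|10|6e|6b|
→ t2 |42|86|10|65|24|46|f9|3d|
→ t3 |86|86|10|65|24|10|6e|3d|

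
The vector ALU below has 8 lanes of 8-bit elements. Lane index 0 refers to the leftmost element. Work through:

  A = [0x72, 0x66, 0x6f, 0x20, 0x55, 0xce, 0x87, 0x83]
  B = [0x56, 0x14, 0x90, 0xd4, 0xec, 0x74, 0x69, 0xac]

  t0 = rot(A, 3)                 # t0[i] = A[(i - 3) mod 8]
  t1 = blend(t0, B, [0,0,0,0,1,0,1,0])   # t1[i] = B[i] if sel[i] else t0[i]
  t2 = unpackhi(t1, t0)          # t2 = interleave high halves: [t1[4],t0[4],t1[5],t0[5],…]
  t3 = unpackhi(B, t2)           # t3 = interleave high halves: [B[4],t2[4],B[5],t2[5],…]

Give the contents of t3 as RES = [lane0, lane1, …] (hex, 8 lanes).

RES = [0xec, 0x69, 0x74, 0x20, 0x69, 0x55, 0xac, 0x55]

  t0: ce 87 83 72 66 6f 20 55
  t1: ce 87 83 72 ec 6f 69 55
  t2: ec 66 6f 6f 69 20 55 55
  t3: ec 69 74 20 69 55 ac 55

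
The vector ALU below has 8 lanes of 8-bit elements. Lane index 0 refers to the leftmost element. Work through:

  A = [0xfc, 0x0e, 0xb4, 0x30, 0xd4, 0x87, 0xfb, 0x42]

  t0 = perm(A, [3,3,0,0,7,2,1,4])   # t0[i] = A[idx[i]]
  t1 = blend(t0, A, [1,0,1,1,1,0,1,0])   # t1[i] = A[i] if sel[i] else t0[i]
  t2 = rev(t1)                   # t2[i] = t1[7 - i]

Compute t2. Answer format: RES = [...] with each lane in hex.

RES = [ 0xd4  0xfb  0xb4  0xd4  0x30  0xb4  0x30  0xfc ]

→ t0 |30|30|fc|fc|42|b4|0e|d4|
→ t1 |fc|30|b4|30|d4|b4|fb|d4|
→ t2 |d4|fb|b4|d4|30|b4|30|fc|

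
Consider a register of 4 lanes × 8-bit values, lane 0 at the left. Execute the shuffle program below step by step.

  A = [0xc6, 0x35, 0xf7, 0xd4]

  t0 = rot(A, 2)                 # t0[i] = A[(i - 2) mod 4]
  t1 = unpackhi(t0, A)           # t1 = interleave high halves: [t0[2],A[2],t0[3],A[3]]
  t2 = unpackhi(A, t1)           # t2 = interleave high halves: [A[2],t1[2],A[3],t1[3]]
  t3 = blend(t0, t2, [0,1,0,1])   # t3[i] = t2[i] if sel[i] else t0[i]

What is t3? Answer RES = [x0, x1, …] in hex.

  t0: f7 d4 c6 35
  t1: c6 f7 35 d4
  t2: f7 35 d4 d4
  t3: f7 35 c6 d4

RES = [0xf7, 0x35, 0xc6, 0xd4]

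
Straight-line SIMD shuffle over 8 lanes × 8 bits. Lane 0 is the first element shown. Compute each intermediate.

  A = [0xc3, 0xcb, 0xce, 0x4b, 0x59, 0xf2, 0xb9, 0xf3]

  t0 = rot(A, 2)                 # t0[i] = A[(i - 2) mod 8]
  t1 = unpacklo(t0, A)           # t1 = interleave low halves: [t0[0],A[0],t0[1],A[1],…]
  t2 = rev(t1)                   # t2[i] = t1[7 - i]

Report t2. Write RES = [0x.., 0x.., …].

  t0: b9 f3 c3 cb ce 4b 59 f2
  t1: b9 c3 f3 cb c3 ce cb 4b
  t2: 4b cb ce c3 cb f3 c3 b9

RES = [ 0x4b  0xcb  0xce  0xc3  0xcb  0xf3  0xc3  0xb9 ]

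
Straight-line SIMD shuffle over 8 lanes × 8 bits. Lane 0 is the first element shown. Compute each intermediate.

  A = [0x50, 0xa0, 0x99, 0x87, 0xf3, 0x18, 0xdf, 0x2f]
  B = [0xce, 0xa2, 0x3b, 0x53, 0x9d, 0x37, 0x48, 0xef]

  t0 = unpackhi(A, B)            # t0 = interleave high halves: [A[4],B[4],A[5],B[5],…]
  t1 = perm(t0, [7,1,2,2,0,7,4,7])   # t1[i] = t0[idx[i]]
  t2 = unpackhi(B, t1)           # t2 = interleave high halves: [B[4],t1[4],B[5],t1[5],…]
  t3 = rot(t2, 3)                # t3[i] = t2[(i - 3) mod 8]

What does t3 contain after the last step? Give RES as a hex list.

→ t0 |f3|9d|18|37|df|48|2f|ef|
→ t1 |ef|9d|18|18|f3|ef|df|ef|
→ t2 |9d|f3|37|ef|48|df|ef|ef|
→ t3 |df|ef|ef|9d|f3|37|ef|48|

RES = [ 0xdf  0xef  0xef  0x9d  0xf3  0x37  0xef  0x48 ]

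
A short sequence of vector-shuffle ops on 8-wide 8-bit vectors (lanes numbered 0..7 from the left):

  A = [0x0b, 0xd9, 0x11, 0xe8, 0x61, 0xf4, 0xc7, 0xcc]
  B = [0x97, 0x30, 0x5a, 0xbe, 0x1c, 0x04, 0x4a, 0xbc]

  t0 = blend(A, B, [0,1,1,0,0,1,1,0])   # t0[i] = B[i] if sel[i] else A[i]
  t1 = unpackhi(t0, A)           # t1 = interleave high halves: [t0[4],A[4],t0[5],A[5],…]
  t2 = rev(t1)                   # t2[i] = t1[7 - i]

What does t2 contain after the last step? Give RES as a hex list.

RES = [0xcc, 0xcc, 0xc7, 0x4a, 0xf4, 0x04, 0x61, 0x61]

t0 = [0x0b, 0x30, 0x5a, 0xe8, 0x61, 0x04, 0x4a, 0xcc]
t1 = [0x61, 0x61, 0x04, 0xf4, 0x4a, 0xc7, 0xcc, 0xcc]
t2 = [0xcc, 0xcc, 0xc7, 0x4a, 0xf4, 0x04, 0x61, 0x61]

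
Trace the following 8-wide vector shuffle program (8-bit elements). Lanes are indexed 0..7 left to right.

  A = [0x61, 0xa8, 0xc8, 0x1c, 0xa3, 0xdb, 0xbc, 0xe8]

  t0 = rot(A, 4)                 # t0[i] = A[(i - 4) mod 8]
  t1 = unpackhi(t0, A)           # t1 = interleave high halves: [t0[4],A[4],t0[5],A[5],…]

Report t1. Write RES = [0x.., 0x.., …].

RES = [0x61, 0xa3, 0xa8, 0xdb, 0xc8, 0xbc, 0x1c, 0xe8]

t0 = [0xa3, 0xdb, 0xbc, 0xe8, 0x61, 0xa8, 0xc8, 0x1c]
t1 = [0x61, 0xa3, 0xa8, 0xdb, 0xc8, 0xbc, 0x1c, 0xe8]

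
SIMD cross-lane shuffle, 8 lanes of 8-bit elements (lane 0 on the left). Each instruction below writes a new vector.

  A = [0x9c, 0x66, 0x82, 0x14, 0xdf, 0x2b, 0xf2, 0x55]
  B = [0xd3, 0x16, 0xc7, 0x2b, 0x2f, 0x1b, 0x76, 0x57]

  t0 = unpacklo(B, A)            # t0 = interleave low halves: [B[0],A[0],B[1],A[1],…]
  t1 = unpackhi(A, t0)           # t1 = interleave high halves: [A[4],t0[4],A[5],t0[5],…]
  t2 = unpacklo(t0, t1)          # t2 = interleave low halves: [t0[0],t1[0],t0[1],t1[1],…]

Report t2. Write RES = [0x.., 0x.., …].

→ t0 |d3|9c|16|66|c7|82|2b|14|
→ t1 |df|c7|2b|82|f2|2b|55|14|
→ t2 |d3|df|9c|c7|16|2b|66|82|

RES = [0xd3, 0xdf, 0x9c, 0xc7, 0x16, 0x2b, 0x66, 0x82]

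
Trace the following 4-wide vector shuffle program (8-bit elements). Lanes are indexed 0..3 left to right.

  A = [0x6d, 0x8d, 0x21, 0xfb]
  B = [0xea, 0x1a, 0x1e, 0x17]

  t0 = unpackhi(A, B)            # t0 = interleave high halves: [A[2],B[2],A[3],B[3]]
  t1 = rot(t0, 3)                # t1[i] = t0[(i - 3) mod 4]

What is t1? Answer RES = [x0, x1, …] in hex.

  t0: 21 1e fb 17
  t1: 1e fb 17 21

RES = [0x1e, 0xfb, 0x17, 0x21]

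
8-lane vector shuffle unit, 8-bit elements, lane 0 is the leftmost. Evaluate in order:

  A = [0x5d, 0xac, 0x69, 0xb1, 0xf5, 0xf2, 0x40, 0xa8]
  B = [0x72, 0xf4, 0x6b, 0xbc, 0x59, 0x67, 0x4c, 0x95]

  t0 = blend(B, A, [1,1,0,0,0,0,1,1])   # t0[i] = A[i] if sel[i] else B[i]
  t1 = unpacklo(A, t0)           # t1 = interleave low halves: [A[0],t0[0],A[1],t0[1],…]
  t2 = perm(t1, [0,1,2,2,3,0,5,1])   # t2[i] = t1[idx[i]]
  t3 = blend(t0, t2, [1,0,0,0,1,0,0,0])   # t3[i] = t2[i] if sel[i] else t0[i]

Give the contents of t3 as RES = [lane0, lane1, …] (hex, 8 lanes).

  t0: 5d ac 6b bc 59 67 40 a8
  t1: 5d 5d ac ac 69 6b b1 bc
  t2: 5d 5d ac ac ac 5d 6b 5d
  t3: 5d ac 6b bc ac 67 40 a8

RES = [0x5d, 0xac, 0x6b, 0xbc, 0xac, 0x67, 0x40, 0xa8]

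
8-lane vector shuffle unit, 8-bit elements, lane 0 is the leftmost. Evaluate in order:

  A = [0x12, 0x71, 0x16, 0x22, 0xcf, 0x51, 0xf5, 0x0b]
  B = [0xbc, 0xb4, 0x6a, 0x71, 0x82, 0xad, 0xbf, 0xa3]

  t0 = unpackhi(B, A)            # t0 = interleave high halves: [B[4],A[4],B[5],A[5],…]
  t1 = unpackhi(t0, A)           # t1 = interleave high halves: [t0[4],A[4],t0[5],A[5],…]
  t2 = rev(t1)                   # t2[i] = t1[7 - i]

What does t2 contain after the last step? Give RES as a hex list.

  t0: 82 cf ad 51 bf f5 a3 0b
  t1: bf cf f5 51 a3 f5 0b 0b
  t2: 0b 0b f5 a3 51 f5 cf bf

RES = [0x0b, 0x0b, 0xf5, 0xa3, 0x51, 0xf5, 0xcf, 0xbf]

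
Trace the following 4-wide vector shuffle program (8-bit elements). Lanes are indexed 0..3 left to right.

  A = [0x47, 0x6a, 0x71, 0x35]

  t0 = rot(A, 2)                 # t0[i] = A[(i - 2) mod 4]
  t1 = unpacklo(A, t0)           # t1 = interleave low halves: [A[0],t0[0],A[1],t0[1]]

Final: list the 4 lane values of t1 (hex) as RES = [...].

RES = [ 0x47  0x71  0x6a  0x35 ]

  t0: 71 35 47 6a
  t1: 47 71 6a 35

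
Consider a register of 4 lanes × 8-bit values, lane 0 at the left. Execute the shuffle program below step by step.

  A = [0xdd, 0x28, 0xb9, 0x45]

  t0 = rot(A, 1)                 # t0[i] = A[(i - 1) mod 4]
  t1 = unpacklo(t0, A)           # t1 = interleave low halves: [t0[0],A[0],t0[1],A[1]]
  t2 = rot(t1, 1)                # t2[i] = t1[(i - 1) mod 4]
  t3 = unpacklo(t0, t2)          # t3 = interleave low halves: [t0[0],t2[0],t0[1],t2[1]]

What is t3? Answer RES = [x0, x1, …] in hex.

t0 = [0x45, 0xdd, 0x28, 0xb9]
t1 = [0x45, 0xdd, 0xdd, 0x28]
t2 = [0x28, 0x45, 0xdd, 0xdd]
t3 = [0x45, 0x28, 0xdd, 0x45]

RES = [0x45, 0x28, 0xdd, 0x45]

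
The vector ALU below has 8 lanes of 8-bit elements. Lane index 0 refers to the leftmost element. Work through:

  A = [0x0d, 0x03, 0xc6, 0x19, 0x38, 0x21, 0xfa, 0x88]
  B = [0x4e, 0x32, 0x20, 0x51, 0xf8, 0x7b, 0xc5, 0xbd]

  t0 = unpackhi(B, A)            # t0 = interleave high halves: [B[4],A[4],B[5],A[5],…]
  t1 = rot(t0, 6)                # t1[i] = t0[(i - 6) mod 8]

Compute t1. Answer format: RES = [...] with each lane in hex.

RES = [0x7b, 0x21, 0xc5, 0xfa, 0xbd, 0x88, 0xf8, 0x38]

  t0: f8 38 7b 21 c5 fa bd 88
  t1: 7b 21 c5 fa bd 88 f8 38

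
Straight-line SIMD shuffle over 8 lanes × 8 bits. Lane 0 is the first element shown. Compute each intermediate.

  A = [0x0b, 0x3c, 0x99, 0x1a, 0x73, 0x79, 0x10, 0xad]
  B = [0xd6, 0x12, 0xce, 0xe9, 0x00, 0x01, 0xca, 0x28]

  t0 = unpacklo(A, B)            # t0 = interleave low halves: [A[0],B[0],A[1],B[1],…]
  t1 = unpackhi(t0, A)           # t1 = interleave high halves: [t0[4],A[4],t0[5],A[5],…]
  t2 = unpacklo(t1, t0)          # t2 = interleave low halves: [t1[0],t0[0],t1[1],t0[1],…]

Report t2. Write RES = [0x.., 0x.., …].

  t0: 0b d6 3c 12 99 ce 1a e9
  t1: 99 73 ce 79 1a 10 e9 ad
  t2: 99 0b 73 d6 ce 3c 79 12

RES = [ 0x99  0x0b  0x73  0xd6  0xce  0x3c  0x79  0x12 ]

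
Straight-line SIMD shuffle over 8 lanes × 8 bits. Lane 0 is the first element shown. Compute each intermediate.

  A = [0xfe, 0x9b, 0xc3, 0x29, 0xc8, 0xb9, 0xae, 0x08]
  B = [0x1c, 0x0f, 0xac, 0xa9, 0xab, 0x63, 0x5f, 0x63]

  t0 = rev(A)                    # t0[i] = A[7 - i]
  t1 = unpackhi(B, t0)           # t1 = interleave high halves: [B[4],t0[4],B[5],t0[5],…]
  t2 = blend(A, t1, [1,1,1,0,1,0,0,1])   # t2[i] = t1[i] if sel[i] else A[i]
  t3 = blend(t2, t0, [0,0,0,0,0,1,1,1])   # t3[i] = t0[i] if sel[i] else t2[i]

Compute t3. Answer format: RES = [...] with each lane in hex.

→ t0 |08|ae|b9|c8|29|c3|9b|fe|
→ t1 |ab|29|63|c3|5f|9b|63|fe|
→ t2 |ab|29|63|29|5f|b9|ae|fe|
→ t3 |ab|29|63|29|5f|c3|9b|fe|

RES = [0xab, 0x29, 0x63, 0x29, 0x5f, 0xc3, 0x9b, 0xfe]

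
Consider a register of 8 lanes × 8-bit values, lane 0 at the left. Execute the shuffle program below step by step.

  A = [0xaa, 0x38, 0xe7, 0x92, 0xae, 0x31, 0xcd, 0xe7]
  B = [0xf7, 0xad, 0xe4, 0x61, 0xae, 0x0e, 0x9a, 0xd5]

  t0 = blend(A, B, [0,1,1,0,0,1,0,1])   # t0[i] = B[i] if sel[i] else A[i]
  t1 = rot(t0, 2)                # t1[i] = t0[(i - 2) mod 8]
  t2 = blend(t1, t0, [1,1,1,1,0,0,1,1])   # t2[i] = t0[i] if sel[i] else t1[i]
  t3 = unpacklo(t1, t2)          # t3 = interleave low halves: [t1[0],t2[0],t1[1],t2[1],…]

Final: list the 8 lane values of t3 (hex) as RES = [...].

→ t0 |aa|ad|e4|92|ae|0e|cd|d5|
→ t1 |cd|d5|aa|ad|e4|92|ae|0e|
→ t2 |aa|ad|e4|92|e4|92|cd|d5|
→ t3 |cd|aa|d5|ad|aa|e4|ad|92|

RES = [0xcd, 0xaa, 0xd5, 0xad, 0xaa, 0xe4, 0xad, 0x92]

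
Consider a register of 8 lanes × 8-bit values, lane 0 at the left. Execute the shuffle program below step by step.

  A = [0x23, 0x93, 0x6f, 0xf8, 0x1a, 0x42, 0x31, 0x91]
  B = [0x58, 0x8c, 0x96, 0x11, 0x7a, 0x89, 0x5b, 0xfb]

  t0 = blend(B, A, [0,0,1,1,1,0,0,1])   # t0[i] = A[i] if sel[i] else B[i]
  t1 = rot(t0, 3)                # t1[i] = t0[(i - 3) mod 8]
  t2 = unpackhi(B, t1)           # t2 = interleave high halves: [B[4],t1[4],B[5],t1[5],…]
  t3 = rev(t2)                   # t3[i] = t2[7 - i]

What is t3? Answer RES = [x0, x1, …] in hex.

RES = [0x1a, 0xfb, 0xf8, 0x5b, 0x6f, 0x89, 0x8c, 0x7a]

t0 = [0x58, 0x8c, 0x6f, 0xf8, 0x1a, 0x89, 0x5b, 0x91]
t1 = [0x89, 0x5b, 0x91, 0x58, 0x8c, 0x6f, 0xf8, 0x1a]
t2 = [0x7a, 0x8c, 0x89, 0x6f, 0x5b, 0xf8, 0xfb, 0x1a]
t3 = [0x1a, 0xfb, 0xf8, 0x5b, 0x6f, 0x89, 0x8c, 0x7a]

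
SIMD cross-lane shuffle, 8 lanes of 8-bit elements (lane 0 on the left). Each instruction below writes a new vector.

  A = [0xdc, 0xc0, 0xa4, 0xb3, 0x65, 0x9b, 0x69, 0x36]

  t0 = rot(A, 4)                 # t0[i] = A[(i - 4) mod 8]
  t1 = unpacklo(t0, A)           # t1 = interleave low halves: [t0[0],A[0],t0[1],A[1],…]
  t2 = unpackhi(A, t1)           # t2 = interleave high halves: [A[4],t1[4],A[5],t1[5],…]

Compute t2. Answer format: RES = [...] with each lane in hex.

RES = [0x65, 0x69, 0x9b, 0xa4, 0x69, 0x36, 0x36, 0xb3]

  t0: 65 9b 69 36 dc c0 a4 b3
  t1: 65 dc 9b c0 69 a4 36 b3
  t2: 65 69 9b a4 69 36 36 b3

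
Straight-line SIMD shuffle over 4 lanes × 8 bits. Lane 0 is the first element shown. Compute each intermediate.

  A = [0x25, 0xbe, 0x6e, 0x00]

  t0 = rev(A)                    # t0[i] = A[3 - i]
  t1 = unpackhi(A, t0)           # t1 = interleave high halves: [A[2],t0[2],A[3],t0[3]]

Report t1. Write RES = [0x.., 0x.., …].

→ t0 |00|6e|be|25|
→ t1 |6e|be|00|25|

RES = [ 0x6e  0xbe  0x00  0x25 ]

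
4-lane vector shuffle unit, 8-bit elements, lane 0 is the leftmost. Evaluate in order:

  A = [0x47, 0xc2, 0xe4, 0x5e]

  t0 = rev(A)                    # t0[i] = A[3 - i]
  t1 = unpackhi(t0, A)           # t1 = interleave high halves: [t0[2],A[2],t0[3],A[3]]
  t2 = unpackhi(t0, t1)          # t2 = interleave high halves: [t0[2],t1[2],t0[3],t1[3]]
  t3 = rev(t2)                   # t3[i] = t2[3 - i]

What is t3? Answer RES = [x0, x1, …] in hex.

  t0: 5e e4 c2 47
  t1: c2 e4 47 5e
  t2: c2 47 47 5e
  t3: 5e 47 47 c2

RES = [0x5e, 0x47, 0x47, 0xc2]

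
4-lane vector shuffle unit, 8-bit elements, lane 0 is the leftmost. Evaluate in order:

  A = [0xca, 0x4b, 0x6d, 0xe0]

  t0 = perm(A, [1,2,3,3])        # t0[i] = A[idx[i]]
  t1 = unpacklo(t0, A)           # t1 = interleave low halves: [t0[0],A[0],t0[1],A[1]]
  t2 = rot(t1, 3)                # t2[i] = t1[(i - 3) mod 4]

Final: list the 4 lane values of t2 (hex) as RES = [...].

RES = [ 0xca  0x6d  0x4b  0x4b ]

  t0: 4b 6d e0 e0
  t1: 4b ca 6d 4b
  t2: ca 6d 4b 4b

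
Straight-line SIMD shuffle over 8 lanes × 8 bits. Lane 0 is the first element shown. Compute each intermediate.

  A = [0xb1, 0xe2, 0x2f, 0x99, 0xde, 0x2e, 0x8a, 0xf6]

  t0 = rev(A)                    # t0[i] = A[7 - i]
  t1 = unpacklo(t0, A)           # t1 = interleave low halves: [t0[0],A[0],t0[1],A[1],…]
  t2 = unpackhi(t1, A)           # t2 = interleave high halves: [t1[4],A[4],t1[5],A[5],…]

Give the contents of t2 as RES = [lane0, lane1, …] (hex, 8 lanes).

t0 = [0xf6, 0x8a, 0x2e, 0xde, 0x99, 0x2f, 0xe2, 0xb1]
t1 = [0xf6, 0xb1, 0x8a, 0xe2, 0x2e, 0x2f, 0xde, 0x99]
t2 = [0x2e, 0xde, 0x2f, 0x2e, 0xde, 0x8a, 0x99, 0xf6]

RES = [0x2e, 0xde, 0x2f, 0x2e, 0xde, 0x8a, 0x99, 0xf6]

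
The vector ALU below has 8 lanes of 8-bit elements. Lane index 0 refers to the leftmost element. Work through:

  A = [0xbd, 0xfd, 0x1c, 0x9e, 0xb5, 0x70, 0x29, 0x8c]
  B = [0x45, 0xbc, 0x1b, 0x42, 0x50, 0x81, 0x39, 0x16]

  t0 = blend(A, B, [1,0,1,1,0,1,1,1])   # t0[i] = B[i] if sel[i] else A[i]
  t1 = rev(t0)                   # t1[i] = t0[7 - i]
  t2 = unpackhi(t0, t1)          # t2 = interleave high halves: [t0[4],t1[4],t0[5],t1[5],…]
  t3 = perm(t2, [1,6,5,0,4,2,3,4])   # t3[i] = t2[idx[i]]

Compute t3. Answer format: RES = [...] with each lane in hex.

RES = [0x42, 0x16, 0xfd, 0xb5, 0x39, 0x81, 0x1b, 0x39]

t0 = [0x45, 0xfd, 0x1b, 0x42, 0xb5, 0x81, 0x39, 0x16]
t1 = [0x16, 0x39, 0x81, 0xb5, 0x42, 0x1b, 0xfd, 0x45]
t2 = [0xb5, 0x42, 0x81, 0x1b, 0x39, 0xfd, 0x16, 0x45]
t3 = [0x42, 0x16, 0xfd, 0xb5, 0x39, 0x81, 0x1b, 0x39]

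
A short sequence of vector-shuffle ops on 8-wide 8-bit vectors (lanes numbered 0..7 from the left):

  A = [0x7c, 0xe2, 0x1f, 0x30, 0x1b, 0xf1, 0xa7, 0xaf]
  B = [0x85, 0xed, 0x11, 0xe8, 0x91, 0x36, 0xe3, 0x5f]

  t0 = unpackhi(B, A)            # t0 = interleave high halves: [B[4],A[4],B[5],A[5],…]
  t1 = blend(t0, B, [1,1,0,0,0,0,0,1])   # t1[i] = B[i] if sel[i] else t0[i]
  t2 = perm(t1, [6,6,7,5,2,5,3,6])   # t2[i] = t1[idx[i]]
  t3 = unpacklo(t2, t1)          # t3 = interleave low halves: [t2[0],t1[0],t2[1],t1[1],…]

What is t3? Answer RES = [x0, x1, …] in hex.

  t0: 91 1b 36 f1 e3 a7 5f af
  t1: 85 ed 36 f1 e3 a7 5f 5f
  t2: 5f 5f 5f a7 36 a7 f1 5f
  t3: 5f 85 5f ed 5f 36 a7 f1

RES = [ 0x5f  0x85  0x5f  0xed  0x5f  0x36  0xa7  0xf1 ]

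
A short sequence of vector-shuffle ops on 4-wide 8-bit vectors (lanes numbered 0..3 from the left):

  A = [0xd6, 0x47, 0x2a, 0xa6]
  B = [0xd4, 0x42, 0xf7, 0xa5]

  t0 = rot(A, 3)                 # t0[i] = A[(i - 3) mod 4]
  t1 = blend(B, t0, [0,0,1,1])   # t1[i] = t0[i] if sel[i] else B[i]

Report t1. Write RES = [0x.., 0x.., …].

RES = [ 0xd4  0x42  0xa6  0xd6 ]

  t0: 47 2a a6 d6
  t1: d4 42 a6 d6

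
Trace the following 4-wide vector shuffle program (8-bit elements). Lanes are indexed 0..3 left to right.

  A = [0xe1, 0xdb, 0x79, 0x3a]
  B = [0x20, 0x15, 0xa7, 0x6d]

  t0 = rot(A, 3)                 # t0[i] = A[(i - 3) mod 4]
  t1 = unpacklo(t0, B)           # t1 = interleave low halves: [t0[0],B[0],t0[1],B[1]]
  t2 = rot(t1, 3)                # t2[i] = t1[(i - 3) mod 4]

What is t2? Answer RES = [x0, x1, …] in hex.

→ t0 |db|79|3a|e1|
→ t1 |db|20|79|15|
→ t2 |20|79|15|db|

RES = [0x20, 0x79, 0x15, 0xdb]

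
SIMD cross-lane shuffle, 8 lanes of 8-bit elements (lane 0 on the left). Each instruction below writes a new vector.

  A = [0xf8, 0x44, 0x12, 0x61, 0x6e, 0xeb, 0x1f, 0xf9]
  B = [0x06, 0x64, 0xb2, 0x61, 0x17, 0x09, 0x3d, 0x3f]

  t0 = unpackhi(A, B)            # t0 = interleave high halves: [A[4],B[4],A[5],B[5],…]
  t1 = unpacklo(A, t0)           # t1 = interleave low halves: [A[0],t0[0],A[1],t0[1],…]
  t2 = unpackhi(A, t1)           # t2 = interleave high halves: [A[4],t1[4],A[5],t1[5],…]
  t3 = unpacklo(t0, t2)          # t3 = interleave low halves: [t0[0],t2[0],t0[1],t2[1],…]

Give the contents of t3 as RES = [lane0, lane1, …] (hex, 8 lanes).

RES = [ 0x6e  0x6e  0x17  0x12  0xeb  0xeb  0x09  0xeb ]

t0 = [0x6e, 0x17, 0xeb, 0x09, 0x1f, 0x3d, 0xf9, 0x3f]
t1 = [0xf8, 0x6e, 0x44, 0x17, 0x12, 0xeb, 0x61, 0x09]
t2 = [0x6e, 0x12, 0xeb, 0xeb, 0x1f, 0x61, 0xf9, 0x09]
t3 = [0x6e, 0x6e, 0x17, 0x12, 0xeb, 0xeb, 0x09, 0xeb]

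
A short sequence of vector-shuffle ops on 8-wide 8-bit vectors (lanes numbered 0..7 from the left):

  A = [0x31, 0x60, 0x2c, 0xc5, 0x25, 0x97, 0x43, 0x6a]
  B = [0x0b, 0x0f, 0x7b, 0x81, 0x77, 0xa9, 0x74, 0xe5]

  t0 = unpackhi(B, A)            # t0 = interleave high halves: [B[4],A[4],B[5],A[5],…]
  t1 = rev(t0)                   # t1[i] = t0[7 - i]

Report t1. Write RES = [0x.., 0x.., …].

t0 = [0x77, 0x25, 0xa9, 0x97, 0x74, 0x43, 0xe5, 0x6a]
t1 = [0x6a, 0xe5, 0x43, 0x74, 0x97, 0xa9, 0x25, 0x77]

RES = [ 0x6a  0xe5  0x43  0x74  0x97  0xa9  0x25  0x77 ]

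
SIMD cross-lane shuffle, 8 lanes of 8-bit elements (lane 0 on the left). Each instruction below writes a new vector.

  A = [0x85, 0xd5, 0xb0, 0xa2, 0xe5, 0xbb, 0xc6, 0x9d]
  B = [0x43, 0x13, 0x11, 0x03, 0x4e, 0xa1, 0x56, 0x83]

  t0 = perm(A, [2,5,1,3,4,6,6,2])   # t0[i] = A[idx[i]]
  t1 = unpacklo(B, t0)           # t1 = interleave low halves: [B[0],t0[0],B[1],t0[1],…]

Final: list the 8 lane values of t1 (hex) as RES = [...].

RES = [0x43, 0xb0, 0x13, 0xbb, 0x11, 0xd5, 0x03, 0xa2]

  t0: b0 bb d5 a2 e5 c6 c6 b0
  t1: 43 b0 13 bb 11 d5 03 a2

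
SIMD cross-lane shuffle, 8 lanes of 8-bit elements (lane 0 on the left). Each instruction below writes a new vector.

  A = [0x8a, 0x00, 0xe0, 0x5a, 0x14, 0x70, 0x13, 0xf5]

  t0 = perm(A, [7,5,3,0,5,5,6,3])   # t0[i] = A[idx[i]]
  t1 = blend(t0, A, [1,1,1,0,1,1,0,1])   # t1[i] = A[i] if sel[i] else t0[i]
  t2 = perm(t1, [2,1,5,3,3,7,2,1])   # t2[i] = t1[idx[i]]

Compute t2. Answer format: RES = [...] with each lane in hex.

RES = [ 0xe0  0x00  0x70  0x8a  0x8a  0xf5  0xe0  0x00 ]

→ t0 |f5|70|5a|8a|70|70|13|5a|
→ t1 |8a|00|e0|8a|14|70|13|f5|
→ t2 |e0|00|70|8a|8a|f5|e0|00|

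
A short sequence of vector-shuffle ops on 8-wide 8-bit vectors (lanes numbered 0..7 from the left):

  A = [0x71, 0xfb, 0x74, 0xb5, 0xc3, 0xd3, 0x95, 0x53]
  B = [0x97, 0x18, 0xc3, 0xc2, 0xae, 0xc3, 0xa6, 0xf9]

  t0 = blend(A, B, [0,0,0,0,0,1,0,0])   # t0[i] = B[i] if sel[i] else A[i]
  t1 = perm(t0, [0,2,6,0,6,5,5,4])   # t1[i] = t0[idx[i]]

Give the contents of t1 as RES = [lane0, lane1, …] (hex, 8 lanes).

  t0: 71 fb 74 b5 c3 c3 95 53
  t1: 71 74 95 71 95 c3 c3 c3

RES = [0x71, 0x74, 0x95, 0x71, 0x95, 0xc3, 0xc3, 0xc3]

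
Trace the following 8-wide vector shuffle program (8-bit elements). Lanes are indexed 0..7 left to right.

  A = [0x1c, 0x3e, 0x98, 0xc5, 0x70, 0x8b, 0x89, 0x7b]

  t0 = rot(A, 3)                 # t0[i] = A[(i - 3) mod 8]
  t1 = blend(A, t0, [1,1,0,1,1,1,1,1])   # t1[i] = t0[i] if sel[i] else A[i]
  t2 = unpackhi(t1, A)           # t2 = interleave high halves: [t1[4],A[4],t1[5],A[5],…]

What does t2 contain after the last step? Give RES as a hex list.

t0 = [0x8b, 0x89, 0x7b, 0x1c, 0x3e, 0x98, 0xc5, 0x70]
t1 = [0x8b, 0x89, 0x98, 0x1c, 0x3e, 0x98, 0xc5, 0x70]
t2 = [0x3e, 0x70, 0x98, 0x8b, 0xc5, 0x89, 0x70, 0x7b]

RES = [ 0x3e  0x70  0x98  0x8b  0xc5  0x89  0x70  0x7b ]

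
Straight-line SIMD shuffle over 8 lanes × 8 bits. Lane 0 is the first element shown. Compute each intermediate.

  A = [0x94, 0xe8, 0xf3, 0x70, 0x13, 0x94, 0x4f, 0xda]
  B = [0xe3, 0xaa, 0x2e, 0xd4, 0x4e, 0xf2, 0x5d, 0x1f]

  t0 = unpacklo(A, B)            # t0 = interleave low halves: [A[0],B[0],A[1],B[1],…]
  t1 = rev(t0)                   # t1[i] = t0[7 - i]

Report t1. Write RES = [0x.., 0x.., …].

RES = [0xd4, 0x70, 0x2e, 0xf3, 0xaa, 0xe8, 0xe3, 0x94]

  t0: 94 e3 e8 aa f3 2e 70 d4
  t1: d4 70 2e f3 aa e8 e3 94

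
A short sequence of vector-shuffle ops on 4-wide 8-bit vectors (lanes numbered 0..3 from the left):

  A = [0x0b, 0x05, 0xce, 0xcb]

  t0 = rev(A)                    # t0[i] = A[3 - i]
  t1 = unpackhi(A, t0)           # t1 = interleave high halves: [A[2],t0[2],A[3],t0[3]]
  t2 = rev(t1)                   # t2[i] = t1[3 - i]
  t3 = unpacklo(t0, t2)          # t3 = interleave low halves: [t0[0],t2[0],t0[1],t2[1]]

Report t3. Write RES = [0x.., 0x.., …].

RES = [0xcb, 0x0b, 0xce, 0xcb]

t0 = [0xcb, 0xce, 0x05, 0x0b]
t1 = [0xce, 0x05, 0xcb, 0x0b]
t2 = [0x0b, 0xcb, 0x05, 0xce]
t3 = [0xcb, 0x0b, 0xce, 0xcb]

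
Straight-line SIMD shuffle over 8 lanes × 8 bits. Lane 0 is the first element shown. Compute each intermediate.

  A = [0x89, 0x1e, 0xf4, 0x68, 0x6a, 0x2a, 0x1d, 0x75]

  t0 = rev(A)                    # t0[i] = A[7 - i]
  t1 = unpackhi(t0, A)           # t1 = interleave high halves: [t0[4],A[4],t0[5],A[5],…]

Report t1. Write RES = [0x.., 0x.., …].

→ t0 |75|1d|2a|6a|68|f4|1e|89|
→ t1 |68|6a|f4|2a|1e|1d|89|75|

RES = [ 0x68  0x6a  0xf4  0x2a  0x1e  0x1d  0x89  0x75 ]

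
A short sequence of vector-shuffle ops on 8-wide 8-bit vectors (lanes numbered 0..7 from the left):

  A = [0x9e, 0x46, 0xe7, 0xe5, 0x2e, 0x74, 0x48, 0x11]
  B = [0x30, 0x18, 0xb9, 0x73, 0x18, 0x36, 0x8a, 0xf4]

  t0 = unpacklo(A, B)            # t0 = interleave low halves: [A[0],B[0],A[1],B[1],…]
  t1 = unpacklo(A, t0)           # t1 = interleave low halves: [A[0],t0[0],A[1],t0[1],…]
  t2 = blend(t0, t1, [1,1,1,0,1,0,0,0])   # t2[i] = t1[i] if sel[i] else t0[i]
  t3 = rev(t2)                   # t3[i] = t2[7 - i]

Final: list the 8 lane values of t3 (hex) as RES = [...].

RES = [ 0x73  0xe5  0xb9  0xe7  0x18  0x46  0x9e  0x9e ]

  t0: 9e 30 46 18 e7 b9 e5 73
  t1: 9e 9e 46 30 e7 46 e5 18
  t2: 9e 9e 46 18 e7 b9 e5 73
  t3: 73 e5 b9 e7 18 46 9e 9e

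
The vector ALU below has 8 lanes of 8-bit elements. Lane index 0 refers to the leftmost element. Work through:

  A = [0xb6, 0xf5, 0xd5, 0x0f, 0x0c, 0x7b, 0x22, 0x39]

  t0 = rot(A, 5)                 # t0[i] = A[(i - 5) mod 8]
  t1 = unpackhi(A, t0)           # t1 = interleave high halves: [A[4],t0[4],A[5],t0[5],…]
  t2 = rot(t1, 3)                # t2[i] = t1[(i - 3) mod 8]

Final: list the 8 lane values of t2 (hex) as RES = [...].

RES = [0xf5, 0x39, 0xd5, 0x0c, 0x39, 0x7b, 0xb6, 0x22]

→ t0 |0f|0c|7b|22|39|b6|f5|d5|
→ t1 |0c|39|7b|b6|22|f5|39|d5|
→ t2 |f5|39|d5|0c|39|7b|b6|22|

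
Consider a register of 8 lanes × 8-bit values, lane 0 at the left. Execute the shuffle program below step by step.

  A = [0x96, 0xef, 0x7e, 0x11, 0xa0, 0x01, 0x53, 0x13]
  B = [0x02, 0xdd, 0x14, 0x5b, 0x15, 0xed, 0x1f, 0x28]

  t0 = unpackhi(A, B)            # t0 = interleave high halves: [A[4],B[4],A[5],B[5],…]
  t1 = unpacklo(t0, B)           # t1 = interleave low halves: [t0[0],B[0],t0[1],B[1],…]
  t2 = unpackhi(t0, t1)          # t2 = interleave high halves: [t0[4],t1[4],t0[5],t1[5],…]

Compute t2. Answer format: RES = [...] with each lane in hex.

t0 = [0xa0, 0x15, 0x01, 0xed, 0x53, 0x1f, 0x13, 0x28]
t1 = [0xa0, 0x02, 0x15, 0xdd, 0x01, 0x14, 0xed, 0x5b]
t2 = [0x53, 0x01, 0x1f, 0x14, 0x13, 0xed, 0x28, 0x5b]

RES = [0x53, 0x01, 0x1f, 0x14, 0x13, 0xed, 0x28, 0x5b]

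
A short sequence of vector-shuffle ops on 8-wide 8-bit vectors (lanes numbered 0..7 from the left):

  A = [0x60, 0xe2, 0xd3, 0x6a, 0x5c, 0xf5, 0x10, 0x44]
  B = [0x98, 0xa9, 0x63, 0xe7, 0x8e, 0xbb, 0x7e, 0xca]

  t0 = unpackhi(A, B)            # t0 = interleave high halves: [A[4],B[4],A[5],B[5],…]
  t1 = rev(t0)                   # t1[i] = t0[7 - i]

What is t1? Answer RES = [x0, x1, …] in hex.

RES = [0xca, 0x44, 0x7e, 0x10, 0xbb, 0xf5, 0x8e, 0x5c]

t0 = [0x5c, 0x8e, 0xf5, 0xbb, 0x10, 0x7e, 0x44, 0xca]
t1 = [0xca, 0x44, 0x7e, 0x10, 0xbb, 0xf5, 0x8e, 0x5c]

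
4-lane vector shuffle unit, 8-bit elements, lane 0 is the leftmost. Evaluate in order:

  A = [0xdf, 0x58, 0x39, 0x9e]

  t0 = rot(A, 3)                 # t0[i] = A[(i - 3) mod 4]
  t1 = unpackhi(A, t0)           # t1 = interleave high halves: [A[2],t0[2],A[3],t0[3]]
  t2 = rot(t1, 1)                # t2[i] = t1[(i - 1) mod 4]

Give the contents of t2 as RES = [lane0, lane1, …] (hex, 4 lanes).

RES = [ 0xdf  0x39  0x9e  0x9e ]

t0 = [0x58, 0x39, 0x9e, 0xdf]
t1 = [0x39, 0x9e, 0x9e, 0xdf]
t2 = [0xdf, 0x39, 0x9e, 0x9e]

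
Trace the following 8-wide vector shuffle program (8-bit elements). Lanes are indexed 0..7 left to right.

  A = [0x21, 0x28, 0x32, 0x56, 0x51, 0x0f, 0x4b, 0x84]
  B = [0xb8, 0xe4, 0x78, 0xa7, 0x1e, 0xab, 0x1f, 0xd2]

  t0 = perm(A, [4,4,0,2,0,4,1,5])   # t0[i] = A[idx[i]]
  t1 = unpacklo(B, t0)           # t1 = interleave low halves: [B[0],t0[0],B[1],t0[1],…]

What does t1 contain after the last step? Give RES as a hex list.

RES = [ 0xb8  0x51  0xe4  0x51  0x78  0x21  0xa7  0x32 ]

  t0: 51 51 21 32 21 51 28 0f
  t1: b8 51 e4 51 78 21 a7 32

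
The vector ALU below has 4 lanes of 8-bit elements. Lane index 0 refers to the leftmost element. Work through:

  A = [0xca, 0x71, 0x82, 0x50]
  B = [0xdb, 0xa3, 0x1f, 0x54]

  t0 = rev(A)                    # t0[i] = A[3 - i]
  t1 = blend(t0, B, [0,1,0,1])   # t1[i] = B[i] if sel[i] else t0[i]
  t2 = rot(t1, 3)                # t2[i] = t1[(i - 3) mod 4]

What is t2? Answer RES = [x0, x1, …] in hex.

→ t0 |50|82|71|ca|
→ t1 |50|a3|71|54|
→ t2 |a3|71|54|50|

RES = [ 0xa3  0x71  0x54  0x50 ]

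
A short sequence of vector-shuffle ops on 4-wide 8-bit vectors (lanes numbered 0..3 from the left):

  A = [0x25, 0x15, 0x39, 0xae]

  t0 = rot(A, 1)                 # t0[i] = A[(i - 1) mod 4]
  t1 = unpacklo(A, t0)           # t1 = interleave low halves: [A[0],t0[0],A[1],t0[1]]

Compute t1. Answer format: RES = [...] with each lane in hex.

RES = [0x25, 0xae, 0x15, 0x25]

t0 = [0xae, 0x25, 0x15, 0x39]
t1 = [0x25, 0xae, 0x15, 0x25]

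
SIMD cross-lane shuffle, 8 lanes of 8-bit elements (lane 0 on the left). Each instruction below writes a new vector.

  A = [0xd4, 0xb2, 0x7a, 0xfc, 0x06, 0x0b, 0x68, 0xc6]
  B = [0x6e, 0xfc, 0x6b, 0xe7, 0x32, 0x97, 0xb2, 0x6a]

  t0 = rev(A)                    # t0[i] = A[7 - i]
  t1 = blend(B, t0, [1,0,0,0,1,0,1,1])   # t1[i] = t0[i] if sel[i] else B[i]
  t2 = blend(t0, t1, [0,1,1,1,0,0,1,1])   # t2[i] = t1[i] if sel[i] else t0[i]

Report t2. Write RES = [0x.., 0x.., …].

→ t0 |c6|68|0b|06|fc|7a|b2|d4|
→ t1 |c6|fc|6b|e7|fc|97|b2|d4|
→ t2 |c6|fc|6b|e7|fc|7a|b2|d4|

RES = [ 0xc6  0xfc  0x6b  0xe7  0xfc  0x7a  0xb2  0xd4 ]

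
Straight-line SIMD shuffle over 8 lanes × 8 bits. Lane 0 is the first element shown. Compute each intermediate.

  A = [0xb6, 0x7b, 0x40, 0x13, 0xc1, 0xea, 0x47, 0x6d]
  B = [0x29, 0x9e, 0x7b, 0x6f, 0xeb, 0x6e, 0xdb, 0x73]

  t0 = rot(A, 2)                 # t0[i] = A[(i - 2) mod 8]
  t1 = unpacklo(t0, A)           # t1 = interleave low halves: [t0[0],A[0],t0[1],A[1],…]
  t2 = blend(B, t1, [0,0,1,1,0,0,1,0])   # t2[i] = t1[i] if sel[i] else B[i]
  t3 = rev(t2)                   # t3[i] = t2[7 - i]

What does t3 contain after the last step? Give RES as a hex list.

  t0: 47 6d b6 7b 40 13 c1 ea
  t1: 47 b6 6d 7b b6 40 7b 13
  t2: 29 9e 6d 7b eb 6e 7b 73
  t3: 73 7b 6e eb 7b 6d 9e 29

RES = [0x73, 0x7b, 0x6e, 0xeb, 0x7b, 0x6d, 0x9e, 0x29]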